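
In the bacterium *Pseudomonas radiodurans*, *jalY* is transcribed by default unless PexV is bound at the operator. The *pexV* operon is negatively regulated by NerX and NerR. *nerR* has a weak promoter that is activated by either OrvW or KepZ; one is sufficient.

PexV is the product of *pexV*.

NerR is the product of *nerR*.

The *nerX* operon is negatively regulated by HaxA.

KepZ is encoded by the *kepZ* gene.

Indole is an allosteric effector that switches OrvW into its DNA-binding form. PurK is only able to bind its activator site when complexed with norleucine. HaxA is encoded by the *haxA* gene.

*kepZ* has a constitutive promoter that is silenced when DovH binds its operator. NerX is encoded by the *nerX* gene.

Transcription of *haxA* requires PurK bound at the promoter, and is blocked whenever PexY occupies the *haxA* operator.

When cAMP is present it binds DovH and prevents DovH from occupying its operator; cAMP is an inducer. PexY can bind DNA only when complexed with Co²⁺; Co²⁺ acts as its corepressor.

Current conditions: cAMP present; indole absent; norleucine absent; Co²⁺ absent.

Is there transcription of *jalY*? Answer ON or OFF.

ON

Norleucine is absent, so PurK is inactive.
Co²⁺ is absent, so PexY is inactive.
Required activator PurK is absent, so *haxA* is not transcribed.
So HaxA is not produced.
With no repressor bound, *nerX* is transcribed.
So NerX is produced and active.
Indole is absent, so OrvW is inactive.
cAMP is present, so DovH is inactive.
With no repressor bound, *kepZ* is transcribed.
So KepZ is produced and active.
Activator KepZ is present, so *nerR* is transcribed.
So NerR is produced and active.
With repressor NerX bound, *pexV* is not transcribed.
So PexV is not produced.
With no repressor bound, *jalY* is transcribed.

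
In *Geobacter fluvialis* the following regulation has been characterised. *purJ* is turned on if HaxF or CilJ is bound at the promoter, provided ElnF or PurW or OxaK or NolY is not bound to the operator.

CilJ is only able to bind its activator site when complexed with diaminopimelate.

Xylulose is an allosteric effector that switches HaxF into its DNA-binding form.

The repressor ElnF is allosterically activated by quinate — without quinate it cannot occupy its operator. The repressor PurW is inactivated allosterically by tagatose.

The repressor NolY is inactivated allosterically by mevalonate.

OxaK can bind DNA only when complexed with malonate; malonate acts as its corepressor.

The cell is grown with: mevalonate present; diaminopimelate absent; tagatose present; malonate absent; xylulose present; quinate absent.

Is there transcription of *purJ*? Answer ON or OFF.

Xylulose is present, so HaxF is active.
Quinate is absent, so ElnF is inactive.
Tagatose is present, so PurW is inactive.
Malonate is absent, so OxaK is inactive.
Mevalonate is present, so NolY is inactive.
Diaminopimelate is absent, so CilJ is inactive.
Activator HaxF is present, so *purJ* is transcribed.

ON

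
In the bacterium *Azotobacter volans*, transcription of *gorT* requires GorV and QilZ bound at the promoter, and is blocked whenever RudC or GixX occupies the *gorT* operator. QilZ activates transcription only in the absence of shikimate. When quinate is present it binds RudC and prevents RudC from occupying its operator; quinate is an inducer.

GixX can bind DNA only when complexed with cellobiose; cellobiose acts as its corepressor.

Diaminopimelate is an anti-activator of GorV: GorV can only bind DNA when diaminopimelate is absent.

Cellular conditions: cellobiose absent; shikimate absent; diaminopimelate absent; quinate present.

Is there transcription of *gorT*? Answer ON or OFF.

ON

Quinate is present, so RudC is inactive.
Cellobiose is absent, so GixX is inactive.
Diaminopimelate is absent, so GorV is active.
Shikimate is absent, so QilZ is active.
No repressor is bound and GorV and QilZ are active, so *gorT* is transcribed.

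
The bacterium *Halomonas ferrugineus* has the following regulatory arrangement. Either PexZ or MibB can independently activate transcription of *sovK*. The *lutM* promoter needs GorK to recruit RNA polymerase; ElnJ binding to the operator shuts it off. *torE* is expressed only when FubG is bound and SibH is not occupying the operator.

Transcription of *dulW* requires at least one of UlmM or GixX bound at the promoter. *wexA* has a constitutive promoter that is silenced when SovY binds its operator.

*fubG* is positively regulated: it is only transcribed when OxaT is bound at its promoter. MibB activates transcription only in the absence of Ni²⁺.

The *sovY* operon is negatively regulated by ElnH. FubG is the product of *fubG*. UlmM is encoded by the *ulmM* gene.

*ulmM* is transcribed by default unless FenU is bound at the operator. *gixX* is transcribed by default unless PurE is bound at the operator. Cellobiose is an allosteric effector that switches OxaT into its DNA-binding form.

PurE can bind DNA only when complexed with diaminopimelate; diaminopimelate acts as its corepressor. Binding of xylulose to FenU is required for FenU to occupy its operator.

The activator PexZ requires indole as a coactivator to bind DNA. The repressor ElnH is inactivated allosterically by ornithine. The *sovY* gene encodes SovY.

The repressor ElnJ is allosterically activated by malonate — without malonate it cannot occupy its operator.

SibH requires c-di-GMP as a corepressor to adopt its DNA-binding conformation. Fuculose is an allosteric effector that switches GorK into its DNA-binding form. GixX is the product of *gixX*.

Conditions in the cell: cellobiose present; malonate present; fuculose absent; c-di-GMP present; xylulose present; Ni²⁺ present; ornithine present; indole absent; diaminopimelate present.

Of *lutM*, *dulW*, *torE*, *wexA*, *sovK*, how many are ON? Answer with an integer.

Malonate is present, so ElnJ is active.
Fuculose is absent, so GorK is inactive.
With repressor ElnJ bound, *lutM* is not transcribed.
→ *lutM* is OFF.
Xylulose is present, so FenU is active.
With repressor FenU bound, *ulmM* is not transcribed.
So UlmM is not produced.
Diaminopimelate is present, so PurE is active.
With repressor PurE bound, *gixX* is not transcribed.
So GixX is not produced.
No activator is available at the *dulW* promoter, so *dulW* is not transcribed.
→ *dulW* is OFF.
c-di-GMP is present, so SibH is active.
Cellobiose is present, so OxaT is active.
No repressor is bound and OxaT is active, so *fubG* is transcribed.
So FubG is produced and active.
With repressor SibH bound, *torE* is not transcribed.
→ *torE* is OFF.
Ornithine is present, so ElnH is inactive.
With no repressor bound, *sovY* is transcribed.
So SovY is produced and active.
With repressor SovY bound, *wexA* is not transcribed.
→ *wexA* is OFF.
Indole is absent, so PexZ is inactive.
Ni²⁺ is present, so MibB is inactive.
No activator is available at the *sovK* promoter, so *sovK* is not transcribed.
→ *sovK* is OFF.
0 of the 5 genes are transcribed.

0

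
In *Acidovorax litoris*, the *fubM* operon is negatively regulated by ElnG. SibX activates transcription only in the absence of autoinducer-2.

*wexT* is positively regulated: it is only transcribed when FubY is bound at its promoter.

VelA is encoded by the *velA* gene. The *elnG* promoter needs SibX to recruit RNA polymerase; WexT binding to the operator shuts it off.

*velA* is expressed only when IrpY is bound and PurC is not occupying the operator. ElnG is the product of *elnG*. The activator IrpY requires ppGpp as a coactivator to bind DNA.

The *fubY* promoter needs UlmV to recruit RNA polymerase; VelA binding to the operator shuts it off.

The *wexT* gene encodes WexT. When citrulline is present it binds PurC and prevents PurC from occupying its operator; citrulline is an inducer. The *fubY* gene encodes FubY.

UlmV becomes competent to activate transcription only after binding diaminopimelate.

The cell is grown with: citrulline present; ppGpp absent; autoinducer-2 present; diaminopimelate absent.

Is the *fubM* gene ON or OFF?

ppGpp is absent, so IrpY is inactive.
Citrulline is present, so PurC is inactive.
Required activator IrpY is absent, so *velA* is not transcribed.
So VelA is not produced.
Diaminopimelate is absent, so UlmV is inactive.
Required activator UlmV is absent, so *fubY* is not transcribed.
So FubY is not produced.
Required activator FubY is absent, so *wexT* is not transcribed.
So WexT is not produced.
Autoinducer-2 is present, so SibX is inactive.
Required activator SibX is absent, so *elnG* is not transcribed.
So ElnG is not produced.
With no repressor bound, *fubM* is transcribed.

ON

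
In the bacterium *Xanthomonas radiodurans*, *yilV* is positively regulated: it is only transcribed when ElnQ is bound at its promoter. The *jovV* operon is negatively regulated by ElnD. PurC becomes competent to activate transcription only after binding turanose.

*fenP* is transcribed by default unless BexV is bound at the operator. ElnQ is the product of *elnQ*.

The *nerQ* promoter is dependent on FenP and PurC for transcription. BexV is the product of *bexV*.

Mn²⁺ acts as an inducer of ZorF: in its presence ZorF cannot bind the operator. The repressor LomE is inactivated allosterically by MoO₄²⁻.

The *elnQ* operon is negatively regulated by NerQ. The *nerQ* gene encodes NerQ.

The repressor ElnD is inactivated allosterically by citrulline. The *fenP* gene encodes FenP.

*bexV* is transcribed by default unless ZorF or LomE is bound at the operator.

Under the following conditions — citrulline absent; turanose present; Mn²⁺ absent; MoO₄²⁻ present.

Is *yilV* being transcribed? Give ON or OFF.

Mn²⁺ is absent, so ZorF is active.
MoO₄²⁻ is present, so LomE is inactive.
With repressor ZorF bound, *bexV* is not transcribed.
So BexV is not produced.
With no repressor bound, *fenP* is transcribed.
So FenP is produced and active.
Turanose is present, so PurC is active.
No repressor is bound and FenP and PurC are active, so *nerQ* is transcribed.
So NerQ is produced and active.
With repressor NerQ bound, *elnQ* is not transcribed.
So ElnQ is not produced.
Required activator ElnQ is absent, so *yilV* is not transcribed.

OFF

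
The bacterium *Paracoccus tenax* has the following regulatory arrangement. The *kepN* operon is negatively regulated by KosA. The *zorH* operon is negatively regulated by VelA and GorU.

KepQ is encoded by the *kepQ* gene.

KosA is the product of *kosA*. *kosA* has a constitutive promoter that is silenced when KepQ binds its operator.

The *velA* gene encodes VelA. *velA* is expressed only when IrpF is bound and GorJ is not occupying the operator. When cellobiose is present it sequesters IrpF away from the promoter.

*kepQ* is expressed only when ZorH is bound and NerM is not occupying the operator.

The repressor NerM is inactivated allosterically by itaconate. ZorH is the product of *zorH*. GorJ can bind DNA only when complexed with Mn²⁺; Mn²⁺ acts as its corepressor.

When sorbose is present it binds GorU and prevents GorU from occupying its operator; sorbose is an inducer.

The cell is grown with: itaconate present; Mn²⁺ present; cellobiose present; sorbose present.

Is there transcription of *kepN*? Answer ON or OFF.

ON

Mn²⁺ is present, so GorJ is active.
Cellobiose is present, so IrpF is inactive.
With repressor GorJ bound, *velA* is not transcribed.
So VelA is not produced.
Sorbose is present, so GorU is inactive.
With no repressor bound, *zorH* is transcribed.
So ZorH is produced and active.
Itaconate is present, so NerM is inactive.
No repressor is bound and ZorH is active, so *kepQ* is transcribed.
So KepQ is produced and active.
With repressor KepQ bound, *kosA* is not transcribed.
So KosA is not produced.
With no repressor bound, *kepN* is transcribed.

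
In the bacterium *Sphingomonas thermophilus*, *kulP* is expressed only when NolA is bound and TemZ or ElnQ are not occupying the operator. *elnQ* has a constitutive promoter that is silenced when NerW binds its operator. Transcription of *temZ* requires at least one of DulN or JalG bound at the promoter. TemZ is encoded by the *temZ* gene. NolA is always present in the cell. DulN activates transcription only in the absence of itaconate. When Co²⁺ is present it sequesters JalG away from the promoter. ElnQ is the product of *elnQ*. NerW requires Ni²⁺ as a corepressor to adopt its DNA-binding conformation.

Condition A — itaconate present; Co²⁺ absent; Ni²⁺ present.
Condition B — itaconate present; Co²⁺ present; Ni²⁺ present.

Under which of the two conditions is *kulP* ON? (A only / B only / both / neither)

B only

Condition A:
Itaconate is present, so DulN is inactive.
Co²⁺ is absent, so JalG is active.
Activator JalG is present, so *temZ* is transcribed.
So TemZ is produced and active.
NolA is produced constitutively and is active.
Ni²⁺ is present, so NerW is active.
With repressor NerW bound, *elnQ* is not transcribed.
So ElnQ is not produced.
With repressor TemZ bound, *kulP* is not transcribed.
→ *kulP* is OFF in A.
Condition B:
Itaconate is present, so DulN is inactive.
Co²⁺ is present, so JalG is inactive.
No activator is available at the *temZ* promoter, so *temZ* is not transcribed.
So TemZ is not produced.
NolA is produced constitutively and is active.
Ni²⁺ is present, so NerW is active.
With repressor NerW bound, *elnQ* is not transcribed.
So ElnQ is not produced.
No repressor is bound and NolA is active, so *kulP* is transcribed.
→ *kulP* is ON in B.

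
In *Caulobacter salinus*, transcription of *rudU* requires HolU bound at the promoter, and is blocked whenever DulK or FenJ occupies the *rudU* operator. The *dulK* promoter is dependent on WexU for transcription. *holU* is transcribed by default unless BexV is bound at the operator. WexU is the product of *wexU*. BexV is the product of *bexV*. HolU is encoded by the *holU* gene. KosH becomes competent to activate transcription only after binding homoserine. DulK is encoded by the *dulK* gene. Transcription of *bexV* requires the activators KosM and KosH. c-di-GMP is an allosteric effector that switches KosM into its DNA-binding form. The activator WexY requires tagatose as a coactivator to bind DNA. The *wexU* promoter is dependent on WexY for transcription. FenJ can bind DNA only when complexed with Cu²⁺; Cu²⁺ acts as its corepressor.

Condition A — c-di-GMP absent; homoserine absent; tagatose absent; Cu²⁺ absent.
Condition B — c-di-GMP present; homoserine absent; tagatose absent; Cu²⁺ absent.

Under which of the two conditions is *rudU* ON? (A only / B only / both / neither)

Condition A:
c-di-GMP is absent, so KosM is inactive.
Homoserine is absent, so KosH is inactive.
Required activator KosM is absent, so *bexV* is not transcribed.
So BexV is not produced.
With no repressor bound, *holU* is transcribed.
So HolU is produced and active.
Tagatose is absent, so WexY is inactive.
Required activator WexY is absent, so *wexU* is not transcribed.
So WexU is not produced.
Required activator WexU is absent, so *dulK* is not transcribed.
So DulK is not produced.
Cu²⁺ is absent, so FenJ is inactive.
No repressor is bound and HolU is active, so *rudU* is transcribed.
→ *rudU* is ON in A.
Condition B:
c-di-GMP is present, so KosM is active.
Homoserine is absent, so KosH is inactive.
Required activator KosH is absent, so *bexV* is not transcribed.
So BexV is not produced.
With no repressor bound, *holU* is transcribed.
So HolU is produced and active.
Tagatose is absent, so WexY is inactive.
Required activator WexY is absent, so *wexU* is not transcribed.
So WexU is not produced.
Required activator WexU is absent, so *dulK* is not transcribed.
So DulK is not produced.
Cu²⁺ is absent, so FenJ is inactive.
No repressor is bound and HolU is active, so *rudU* is transcribed.
→ *rudU* is ON in B.

both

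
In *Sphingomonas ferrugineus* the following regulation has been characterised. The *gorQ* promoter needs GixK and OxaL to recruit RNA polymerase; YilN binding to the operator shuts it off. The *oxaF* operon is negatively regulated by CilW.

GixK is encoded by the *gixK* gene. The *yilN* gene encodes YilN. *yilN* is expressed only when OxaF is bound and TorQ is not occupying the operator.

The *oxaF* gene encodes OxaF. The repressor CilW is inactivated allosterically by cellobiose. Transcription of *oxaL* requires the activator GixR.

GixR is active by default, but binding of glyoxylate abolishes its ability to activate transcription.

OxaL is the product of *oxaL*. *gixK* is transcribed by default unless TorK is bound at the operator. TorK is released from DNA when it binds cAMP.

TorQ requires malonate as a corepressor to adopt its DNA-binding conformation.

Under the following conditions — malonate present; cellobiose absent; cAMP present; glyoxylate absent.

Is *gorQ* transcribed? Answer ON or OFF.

ON

Malonate is present, so TorQ is active.
Cellobiose is absent, so CilW is active.
With repressor CilW bound, *oxaF* is not transcribed.
So OxaF is not produced.
With repressor TorQ bound, *yilN* is not transcribed.
So YilN is not produced.
cAMP is present, so TorK is inactive.
With no repressor bound, *gixK* is transcribed.
So GixK is produced and active.
Glyoxylate is absent, so GixR is active.
No repressor is bound and GixR is active, so *oxaL* is transcribed.
So OxaL is produced and active.
No repressor is bound and GixK and OxaL are active, so *gorQ* is transcribed.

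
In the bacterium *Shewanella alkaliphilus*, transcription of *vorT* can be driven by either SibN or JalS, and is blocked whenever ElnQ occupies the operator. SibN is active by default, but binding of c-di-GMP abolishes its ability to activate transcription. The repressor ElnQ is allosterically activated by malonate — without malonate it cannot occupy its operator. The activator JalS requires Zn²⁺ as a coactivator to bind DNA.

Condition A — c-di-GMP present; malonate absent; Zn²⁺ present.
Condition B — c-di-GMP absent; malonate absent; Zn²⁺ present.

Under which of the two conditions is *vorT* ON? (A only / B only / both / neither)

Condition A:
c-di-GMP is present, so SibN is inactive.
Malonate is absent, so ElnQ is inactive.
Zn²⁺ is present, so JalS is active.
Activator JalS is present, so *vorT* is transcribed.
→ *vorT* is ON in A.
Condition B:
c-di-GMP is absent, so SibN is active.
Malonate is absent, so ElnQ is inactive.
Zn²⁺ is present, so JalS is active.
Activator SibN is present, so *vorT* is transcribed.
→ *vorT* is ON in B.

both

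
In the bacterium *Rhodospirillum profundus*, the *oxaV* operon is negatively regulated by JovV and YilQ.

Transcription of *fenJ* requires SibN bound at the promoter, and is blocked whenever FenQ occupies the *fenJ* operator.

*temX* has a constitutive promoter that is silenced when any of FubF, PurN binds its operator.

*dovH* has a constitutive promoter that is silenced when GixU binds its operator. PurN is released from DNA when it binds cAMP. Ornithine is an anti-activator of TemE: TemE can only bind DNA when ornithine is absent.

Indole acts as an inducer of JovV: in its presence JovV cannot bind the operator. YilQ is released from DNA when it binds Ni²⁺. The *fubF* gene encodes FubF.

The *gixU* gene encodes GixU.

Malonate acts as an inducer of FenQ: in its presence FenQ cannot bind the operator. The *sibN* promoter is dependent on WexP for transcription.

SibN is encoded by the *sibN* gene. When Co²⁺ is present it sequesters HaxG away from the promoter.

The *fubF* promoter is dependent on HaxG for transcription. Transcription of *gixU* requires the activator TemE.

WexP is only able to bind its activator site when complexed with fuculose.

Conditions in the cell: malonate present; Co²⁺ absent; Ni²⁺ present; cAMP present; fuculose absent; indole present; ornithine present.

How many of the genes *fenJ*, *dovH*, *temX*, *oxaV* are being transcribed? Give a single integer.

Malonate is present, so FenQ is inactive.
Fuculose is absent, so WexP is inactive.
Required activator WexP is absent, so *sibN* is not transcribed.
So SibN is not produced.
Required activator SibN is absent, so *fenJ* is not transcribed.
→ *fenJ* is OFF.
Ornithine is present, so TemE is inactive.
Required activator TemE is absent, so *gixU* is not transcribed.
So GixU is not produced.
With no repressor bound, *dovH* is transcribed.
→ *dovH* is ON.
Co²⁺ is absent, so HaxG is active.
No repressor is bound and HaxG is active, so *fubF* is transcribed.
So FubF is produced and active.
cAMP is present, so PurN is inactive.
With repressor FubF bound, *temX* is not transcribed.
→ *temX* is OFF.
Indole is present, so JovV is inactive.
Ni²⁺ is present, so YilQ is inactive.
With no repressor bound, *oxaV* is transcribed.
→ *oxaV* is ON.
2 of the 4 genes are transcribed.

2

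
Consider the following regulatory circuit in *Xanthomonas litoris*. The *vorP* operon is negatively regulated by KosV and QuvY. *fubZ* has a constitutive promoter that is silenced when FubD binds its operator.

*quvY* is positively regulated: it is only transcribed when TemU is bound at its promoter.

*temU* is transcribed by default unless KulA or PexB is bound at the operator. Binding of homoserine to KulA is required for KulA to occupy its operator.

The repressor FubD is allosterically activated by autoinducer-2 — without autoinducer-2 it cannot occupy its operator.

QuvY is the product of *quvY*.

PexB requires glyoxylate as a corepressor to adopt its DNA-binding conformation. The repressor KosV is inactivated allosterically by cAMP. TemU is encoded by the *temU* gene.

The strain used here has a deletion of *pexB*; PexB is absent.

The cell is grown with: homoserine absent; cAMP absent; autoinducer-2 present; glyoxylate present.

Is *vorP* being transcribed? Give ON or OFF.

OFF

cAMP is absent, so KosV is active.
Homoserine is absent, so KulA is inactive.
PexB is non-functional in this strain, so it has no effect.
With no repressor bound, *temU* is transcribed.
So TemU is produced and active.
No repressor is bound and TemU is active, so *quvY* is transcribed.
So QuvY is produced and active.
With repressor KosV bound, *vorP* is not transcribed.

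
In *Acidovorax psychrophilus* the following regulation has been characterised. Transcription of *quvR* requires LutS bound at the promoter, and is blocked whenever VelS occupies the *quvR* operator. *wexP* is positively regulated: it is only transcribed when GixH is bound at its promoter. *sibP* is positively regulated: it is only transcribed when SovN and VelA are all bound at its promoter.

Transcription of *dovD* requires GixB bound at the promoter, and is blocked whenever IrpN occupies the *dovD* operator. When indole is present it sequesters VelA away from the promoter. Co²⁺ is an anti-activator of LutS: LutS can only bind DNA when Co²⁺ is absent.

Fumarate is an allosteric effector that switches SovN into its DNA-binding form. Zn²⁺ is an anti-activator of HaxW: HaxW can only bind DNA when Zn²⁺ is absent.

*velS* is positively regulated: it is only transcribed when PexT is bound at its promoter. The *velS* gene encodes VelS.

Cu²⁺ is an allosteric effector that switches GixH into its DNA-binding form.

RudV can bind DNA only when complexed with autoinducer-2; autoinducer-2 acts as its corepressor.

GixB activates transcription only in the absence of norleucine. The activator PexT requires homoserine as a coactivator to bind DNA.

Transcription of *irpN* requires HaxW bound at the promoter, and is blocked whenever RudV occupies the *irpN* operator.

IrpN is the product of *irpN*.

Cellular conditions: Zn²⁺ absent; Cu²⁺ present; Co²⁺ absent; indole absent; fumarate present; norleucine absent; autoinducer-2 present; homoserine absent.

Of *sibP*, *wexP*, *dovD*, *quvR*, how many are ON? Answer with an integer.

Fumarate is present, so SovN is active.
Indole is absent, so VelA is active.
No repressor is bound and SovN and VelA are active, so *sibP* is transcribed.
→ *sibP* is ON.
Cu²⁺ is present, so GixH is active.
No repressor is bound and GixH is active, so *wexP* is transcribed.
→ *wexP* is ON.
Zn²⁺ is absent, so HaxW is active.
Autoinducer-2 is present, so RudV is active.
With repressor RudV bound, *irpN* is not transcribed.
So IrpN is not produced.
Norleucine is absent, so GixB is active.
No repressor is bound and GixB is active, so *dovD* is transcribed.
→ *dovD* is ON.
Homoserine is absent, so PexT is inactive.
Required activator PexT is absent, so *velS* is not transcribed.
So VelS is not produced.
Co²⁺ is absent, so LutS is active.
No repressor is bound and LutS is active, so *quvR* is transcribed.
→ *quvR* is ON.
4 of the 4 genes are transcribed.

4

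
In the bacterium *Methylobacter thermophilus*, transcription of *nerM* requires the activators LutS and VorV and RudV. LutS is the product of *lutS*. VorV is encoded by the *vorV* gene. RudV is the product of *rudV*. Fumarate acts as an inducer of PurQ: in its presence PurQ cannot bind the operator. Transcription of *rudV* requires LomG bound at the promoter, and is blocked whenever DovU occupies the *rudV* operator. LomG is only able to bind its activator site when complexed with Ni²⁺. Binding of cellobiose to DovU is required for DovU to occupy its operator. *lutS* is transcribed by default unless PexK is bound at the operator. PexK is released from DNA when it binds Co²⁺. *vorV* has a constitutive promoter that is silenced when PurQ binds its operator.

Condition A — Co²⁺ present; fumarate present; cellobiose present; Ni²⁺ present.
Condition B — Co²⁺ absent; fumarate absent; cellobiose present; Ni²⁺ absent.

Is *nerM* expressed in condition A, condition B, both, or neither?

Condition A:
Co²⁺ is present, so PexK is inactive.
With no repressor bound, *lutS* is transcribed.
So LutS is produced and active.
Fumarate is present, so PurQ is inactive.
With no repressor bound, *vorV* is transcribed.
So VorV is produced and active.
Cellobiose is present, so DovU is active.
Ni²⁺ is present, so LomG is active.
With repressor DovU bound, *rudV* is not transcribed.
So RudV is not produced.
Required activator RudV is absent, so *nerM* is not transcribed.
→ *nerM* is OFF in A.
Condition B:
Co²⁺ is absent, so PexK is active.
With repressor PexK bound, *lutS* is not transcribed.
So LutS is not produced.
Fumarate is absent, so PurQ is active.
With repressor PurQ bound, *vorV* is not transcribed.
So VorV is not produced.
Cellobiose is present, so DovU is active.
Ni²⁺ is absent, so LomG is inactive.
With repressor DovU bound, *rudV* is not transcribed.
So RudV is not produced.
Required activator LutS is absent, so *nerM* is not transcribed.
→ *nerM* is OFF in B.

neither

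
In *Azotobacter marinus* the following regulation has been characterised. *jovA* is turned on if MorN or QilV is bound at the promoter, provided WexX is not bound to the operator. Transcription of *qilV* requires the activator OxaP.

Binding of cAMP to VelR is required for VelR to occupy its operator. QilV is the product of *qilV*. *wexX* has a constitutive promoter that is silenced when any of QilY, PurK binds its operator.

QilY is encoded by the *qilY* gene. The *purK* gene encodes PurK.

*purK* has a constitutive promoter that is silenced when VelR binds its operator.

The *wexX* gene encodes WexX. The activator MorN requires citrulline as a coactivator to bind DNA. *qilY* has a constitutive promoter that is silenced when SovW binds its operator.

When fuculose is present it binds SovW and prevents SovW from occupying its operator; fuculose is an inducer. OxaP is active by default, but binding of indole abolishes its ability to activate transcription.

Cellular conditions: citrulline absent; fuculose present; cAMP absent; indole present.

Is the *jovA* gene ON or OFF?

OFF

Citrulline is absent, so MorN is inactive.
Fuculose is present, so SovW is inactive.
With no repressor bound, *qilY* is transcribed.
So QilY is produced and active.
cAMP is absent, so VelR is inactive.
With no repressor bound, *purK* is transcribed.
So PurK is produced and active.
With repressor QilY bound, *wexX* is not transcribed.
So WexX is not produced.
Indole is present, so OxaP is inactive.
Required activator OxaP is absent, so *qilV* is not transcribed.
So QilV is not produced.
No activator is available at the *jovA* promoter, so *jovA* is not transcribed.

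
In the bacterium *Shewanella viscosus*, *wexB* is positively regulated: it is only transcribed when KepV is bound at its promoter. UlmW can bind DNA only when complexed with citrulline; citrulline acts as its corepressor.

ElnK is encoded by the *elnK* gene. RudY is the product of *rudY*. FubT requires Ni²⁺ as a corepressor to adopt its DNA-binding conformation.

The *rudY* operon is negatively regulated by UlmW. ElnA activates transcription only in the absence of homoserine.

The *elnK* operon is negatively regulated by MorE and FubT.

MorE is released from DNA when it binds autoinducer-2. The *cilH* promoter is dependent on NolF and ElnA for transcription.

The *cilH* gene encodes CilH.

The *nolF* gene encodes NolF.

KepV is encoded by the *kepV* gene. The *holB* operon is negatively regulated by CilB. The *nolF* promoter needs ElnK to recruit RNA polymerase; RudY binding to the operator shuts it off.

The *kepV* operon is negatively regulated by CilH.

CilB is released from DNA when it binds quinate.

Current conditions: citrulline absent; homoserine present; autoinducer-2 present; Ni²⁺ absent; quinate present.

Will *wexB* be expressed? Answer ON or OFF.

Autoinducer-2 is present, so MorE is inactive.
Ni²⁺ is absent, so FubT is inactive.
With no repressor bound, *elnK* is transcribed.
So ElnK is produced and active.
Citrulline is absent, so UlmW is inactive.
With no repressor bound, *rudY* is transcribed.
So RudY is produced and active.
With repressor RudY bound, *nolF* is not transcribed.
So NolF is not produced.
Homoserine is present, so ElnA is inactive.
Required activator NolF is absent, so *cilH* is not transcribed.
So CilH is not produced.
With no repressor bound, *kepV* is transcribed.
So KepV is produced and active.
No repressor is bound and KepV is active, so *wexB* is transcribed.

ON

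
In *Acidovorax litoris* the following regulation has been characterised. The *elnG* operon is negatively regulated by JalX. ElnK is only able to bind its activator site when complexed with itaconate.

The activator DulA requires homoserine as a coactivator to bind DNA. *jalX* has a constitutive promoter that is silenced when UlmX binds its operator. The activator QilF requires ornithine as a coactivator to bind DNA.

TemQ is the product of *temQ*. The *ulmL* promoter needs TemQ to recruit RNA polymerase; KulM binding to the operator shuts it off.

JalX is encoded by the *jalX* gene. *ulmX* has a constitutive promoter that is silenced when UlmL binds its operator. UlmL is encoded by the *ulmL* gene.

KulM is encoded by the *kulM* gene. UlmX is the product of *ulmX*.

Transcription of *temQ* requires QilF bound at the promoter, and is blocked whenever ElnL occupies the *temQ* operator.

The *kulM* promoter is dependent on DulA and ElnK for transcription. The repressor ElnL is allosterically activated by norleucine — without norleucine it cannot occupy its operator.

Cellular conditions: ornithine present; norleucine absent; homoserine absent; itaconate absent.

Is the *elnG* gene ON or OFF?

Homoserine is absent, so DulA is inactive.
Itaconate is absent, so ElnK is inactive.
Required activator DulA is absent, so *kulM* is not transcribed.
So KulM is not produced.
Ornithine is present, so QilF is active.
Norleucine is absent, so ElnL is inactive.
No repressor is bound and QilF is active, so *temQ* is transcribed.
So TemQ is produced and active.
No repressor is bound and TemQ is active, so *ulmL* is transcribed.
So UlmL is produced and active.
With repressor UlmL bound, *ulmX* is not transcribed.
So UlmX is not produced.
With no repressor bound, *jalX* is transcribed.
So JalX is produced and active.
With repressor JalX bound, *elnG* is not transcribed.

OFF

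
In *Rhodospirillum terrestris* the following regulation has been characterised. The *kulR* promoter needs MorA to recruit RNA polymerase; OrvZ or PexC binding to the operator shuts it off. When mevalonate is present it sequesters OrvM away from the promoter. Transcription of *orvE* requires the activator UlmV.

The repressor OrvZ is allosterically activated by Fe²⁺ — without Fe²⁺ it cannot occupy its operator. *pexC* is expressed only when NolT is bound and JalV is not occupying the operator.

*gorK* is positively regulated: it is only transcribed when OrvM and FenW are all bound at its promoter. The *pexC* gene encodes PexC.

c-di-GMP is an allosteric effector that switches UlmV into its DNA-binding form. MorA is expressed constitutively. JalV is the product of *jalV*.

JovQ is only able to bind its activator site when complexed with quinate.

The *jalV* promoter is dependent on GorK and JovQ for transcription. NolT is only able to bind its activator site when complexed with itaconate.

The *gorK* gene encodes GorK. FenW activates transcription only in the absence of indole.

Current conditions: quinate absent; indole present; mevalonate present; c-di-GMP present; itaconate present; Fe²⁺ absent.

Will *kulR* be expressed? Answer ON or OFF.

OFF

MorA is produced constitutively and is active.
Fe²⁺ is absent, so OrvZ is inactive.
Mevalonate is present, so OrvM is inactive.
Indole is present, so FenW is inactive.
Required activator OrvM is absent, so *gorK* is not transcribed.
So GorK is not produced.
Quinate is absent, so JovQ is inactive.
Required activator GorK is absent, so *jalV* is not transcribed.
So JalV is not produced.
Itaconate is present, so NolT is active.
No repressor is bound and NolT is active, so *pexC* is transcribed.
So PexC is produced and active.
With repressor PexC bound, *kulR* is not transcribed.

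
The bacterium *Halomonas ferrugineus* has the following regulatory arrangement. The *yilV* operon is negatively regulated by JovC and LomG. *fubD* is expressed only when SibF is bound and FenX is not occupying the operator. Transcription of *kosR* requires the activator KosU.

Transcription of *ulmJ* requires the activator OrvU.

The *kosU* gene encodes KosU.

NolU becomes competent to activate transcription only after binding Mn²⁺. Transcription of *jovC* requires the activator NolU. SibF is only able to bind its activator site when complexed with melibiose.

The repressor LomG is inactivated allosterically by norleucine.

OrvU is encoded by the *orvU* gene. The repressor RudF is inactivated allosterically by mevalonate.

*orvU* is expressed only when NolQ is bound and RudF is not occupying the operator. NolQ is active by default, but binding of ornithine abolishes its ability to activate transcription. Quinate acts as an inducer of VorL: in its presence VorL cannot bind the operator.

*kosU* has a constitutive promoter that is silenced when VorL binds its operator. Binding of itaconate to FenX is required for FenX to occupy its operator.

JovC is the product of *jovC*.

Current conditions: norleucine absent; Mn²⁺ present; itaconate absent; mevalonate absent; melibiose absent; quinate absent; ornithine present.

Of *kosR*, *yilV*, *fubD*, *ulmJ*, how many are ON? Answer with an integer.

Quinate is absent, so VorL is active.
With repressor VorL bound, *kosU* is not transcribed.
So KosU is not produced.
Required activator KosU is absent, so *kosR* is not transcribed.
→ *kosR* is OFF.
Mn²⁺ is present, so NolU is active.
No repressor is bound and NolU is active, so *jovC* is transcribed.
So JovC is produced and active.
Norleucine is absent, so LomG is active.
With repressor JovC bound, *yilV* is not transcribed.
→ *yilV* is OFF.
Melibiose is absent, so SibF is inactive.
Itaconate is absent, so FenX is inactive.
Required activator SibF is absent, so *fubD* is not transcribed.
→ *fubD* is OFF.
Mevalonate is absent, so RudF is active.
Ornithine is present, so NolQ is inactive.
With repressor RudF bound, *orvU* is not transcribed.
So OrvU is not produced.
Required activator OrvU is absent, so *ulmJ* is not transcribed.
→ *ulmJ* is OFF.
0 of the 4 genes are transcribed.

0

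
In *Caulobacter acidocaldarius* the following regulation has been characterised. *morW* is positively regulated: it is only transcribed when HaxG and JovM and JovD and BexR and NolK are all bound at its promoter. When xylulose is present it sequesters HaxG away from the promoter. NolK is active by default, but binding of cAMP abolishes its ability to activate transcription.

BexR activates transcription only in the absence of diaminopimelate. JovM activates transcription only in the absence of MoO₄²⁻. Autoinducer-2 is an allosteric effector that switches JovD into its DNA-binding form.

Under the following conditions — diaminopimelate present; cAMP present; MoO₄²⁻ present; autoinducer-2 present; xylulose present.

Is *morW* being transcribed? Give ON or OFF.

OFF

Xylulose is present, so HaxG is inactive.
MoO₄²⁻ is present, so JovM is inactive.
Autoinducer-2 is present, so JovD is active.
Diaminopimelate is present, so BexR is inactive.
cAMP is present, so NolK is inactive.
Required activator HaxG is absent, so *morW* is not transcribed.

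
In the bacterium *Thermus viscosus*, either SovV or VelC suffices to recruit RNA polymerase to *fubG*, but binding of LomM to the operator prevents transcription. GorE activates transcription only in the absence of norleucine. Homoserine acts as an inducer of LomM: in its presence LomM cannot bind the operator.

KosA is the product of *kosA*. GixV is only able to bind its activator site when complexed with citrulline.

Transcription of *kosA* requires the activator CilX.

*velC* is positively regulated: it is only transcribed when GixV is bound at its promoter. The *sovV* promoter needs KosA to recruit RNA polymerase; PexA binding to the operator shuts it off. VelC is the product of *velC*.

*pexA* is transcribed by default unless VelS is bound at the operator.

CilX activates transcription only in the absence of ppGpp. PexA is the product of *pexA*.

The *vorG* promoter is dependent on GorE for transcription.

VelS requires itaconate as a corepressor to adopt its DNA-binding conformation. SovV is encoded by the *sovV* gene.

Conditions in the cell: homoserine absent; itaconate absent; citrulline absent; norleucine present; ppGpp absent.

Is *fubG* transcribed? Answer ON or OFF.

OFF

Homoserine is absent, so LomM is active.
Itaconate is absent, so VelS is inactive.
With no repressor bound, *pexA* is transcribed.
So PexA is produced and active.
ppGpp is absent, so CilX is active.
No repressor is bound and CilX is active, so *kosA* is transcribed.
So KosA is produced and active.
With repressor PexA bound, *sovV* is not transcribed.
So SovV is not produced.
Citrulline is absent, so GixV is inactive.
Required activator GixV is absent, so *velC* is not transcribed.
So VelC is not produced.
With repressor LomM bound, *fubG* is not transcribed.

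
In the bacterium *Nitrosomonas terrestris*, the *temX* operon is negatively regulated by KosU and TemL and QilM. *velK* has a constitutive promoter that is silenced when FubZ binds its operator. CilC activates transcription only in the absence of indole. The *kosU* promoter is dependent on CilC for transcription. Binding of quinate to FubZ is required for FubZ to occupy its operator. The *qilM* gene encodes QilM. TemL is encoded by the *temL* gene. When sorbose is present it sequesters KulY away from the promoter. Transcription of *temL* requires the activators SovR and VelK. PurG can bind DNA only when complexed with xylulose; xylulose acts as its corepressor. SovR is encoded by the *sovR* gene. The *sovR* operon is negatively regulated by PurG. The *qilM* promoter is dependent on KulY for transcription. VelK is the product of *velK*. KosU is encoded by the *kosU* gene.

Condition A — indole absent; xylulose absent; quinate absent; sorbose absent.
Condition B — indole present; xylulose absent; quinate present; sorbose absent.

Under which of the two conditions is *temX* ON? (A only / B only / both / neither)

Condition A:
Indole is absent, so CilC is active.
No repressor is bound and CilC is active, so *kosU* is transcribed.
So KosU is produced and active.
Xylulose is absent, so PurG is inactive.
With no repressor bound, *sovR* is transcribed.
So SovR is produced and active.
Quinate is absent, so FubZ is inactive.
With no repressor bound, *velK* is transcribed.
So VelK is produced and active.
No repressor is bound and SovR and VelK are active, so *temL* is transcribed.
So TemL is produced and active.
Sorbose is absent, so KulY is active.
No repressor is bound and KulY is active, so *qilM* is transcribed.
So QilM is produced and active.
With repressor KosU bound, *temX* is not transcribed.
→ *temX* is OFF in A.
Condition B:
Indole is present, so CilC is inactive.
Required activator CilC is absent, so *kosU* is not transcribed.
So KosU is not produced.
Xylulose is absent, so PurG is inactive.
With no repressor bound, *sovR* is transcribed.
So SovR is produced and active.
Quinate is present, so FubZ is active.
With repressor FubZ bound, *velK* is not transcribed.
So VelK is not produced.
Required activator VelK is absent, so *temL* is not transcribed.
So TemL is not produced.
Sorbose is absent, so KulY is active.
No repressor is bound and KulY is active, so *qilM* is transcribed.
So QilM is produced and active.
With repressor QilM bound, *temX* is not transcribed.
→ *temX* is OFF in B.

neither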